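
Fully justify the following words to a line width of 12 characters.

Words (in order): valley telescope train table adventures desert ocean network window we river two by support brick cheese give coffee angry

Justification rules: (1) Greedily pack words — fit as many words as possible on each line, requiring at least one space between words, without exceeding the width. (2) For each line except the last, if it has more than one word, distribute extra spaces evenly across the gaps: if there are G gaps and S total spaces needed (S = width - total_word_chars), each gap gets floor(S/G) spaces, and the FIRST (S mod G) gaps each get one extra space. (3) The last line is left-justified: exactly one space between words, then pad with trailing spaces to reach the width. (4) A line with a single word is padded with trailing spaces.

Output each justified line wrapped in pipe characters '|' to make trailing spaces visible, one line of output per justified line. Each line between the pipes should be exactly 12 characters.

Line 1: ['valley'] (min_width=6, slack=6)
Line 2: ['telescope'] (min_width=9, slack=3)
Line 3: ['train', 'table'] (min_width=11, slack=1)
Line 4: ['adventures'] (min_width=10, slack=2)
Line 5: ['desert', 'ocean'] (min_width=12, slack=0)
Line 6: ['network'] (min_width=7, slack=5)
Line 7: ['window', 'we'] (min_width=9, slack=3)
Line 8: ['river', 'two', 'by'] (min_width=12, slack=0)
Line 9: ['support'] (min_width=7, slack=5)
Line 10: ['brick', 'cheese'] (min_width=12, slack=0)
Line 11: ['give', 'coffee'] (min_width=11, slack=1)
Line 12: ['angry'] (min_width=5, slack=7)

Answer: |valley      |
|telescope   |
|train  table|
|adventures  |
|desert ocean|
|network     |
|window    we|
|river two by|
|support     |
|brick cheese|
|give  coffee|
|angry       |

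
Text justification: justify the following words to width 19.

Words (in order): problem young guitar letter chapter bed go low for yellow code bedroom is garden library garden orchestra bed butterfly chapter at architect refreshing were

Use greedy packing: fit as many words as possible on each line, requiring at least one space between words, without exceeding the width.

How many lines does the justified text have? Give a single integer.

Answer: 10

Derivation:
Line 1: ['problem', 'young'] (min_width=13, slack=6)
Line 2: ['guitar', 'letter'] (min_width=13, slack=6)
Line 3: ['chapter', 'bed', 'go', 'low'] (min_width=18, slack=1)
Line 4: ['for', 'yellow', 'code'] (min_width=15, slack=4)
Line 5: ['bedroom', 'is', 'garden'] (min_width=17, slack=2)
Line 6: ['library', 'garden'] (min_width=14, slack=5)
Line 7: ['orchestra', 'bed'] (min_width=13, slack=6)
Line 8: ['butterfly', 'chapter'] (min_width=17, slack=2)
Line 9: ['at', 'architect'] (min_width=12, slack=7)
Line 10: ['refreshing', 'were'] (min_width=15, slack=4)
Total lines: 10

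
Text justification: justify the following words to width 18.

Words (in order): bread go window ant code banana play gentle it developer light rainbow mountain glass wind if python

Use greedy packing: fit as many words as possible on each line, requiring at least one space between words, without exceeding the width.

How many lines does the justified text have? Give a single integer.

Answer: 7

Derivation:
Line 1: ['bread', 'go', 'window'] (min_width=15, slack=3)
Line 2: ['ant', 'code', 'banana'] (min_width=15, slack=3)
Line 3: ['play', 'gentle', 'it'] (min_width=14, slack=4)
Line 4: ['developer', 'light'] (min_width=15, slack=3)
Line 5: ['rainbow', 'mountain'] (min_width=16, slack=2)
Line 6: ['glass', 'wind', 'if'] (min_width=13, slack=5)
Line 7: ['python'] (min_width=6, slack=12)
Total lines: 7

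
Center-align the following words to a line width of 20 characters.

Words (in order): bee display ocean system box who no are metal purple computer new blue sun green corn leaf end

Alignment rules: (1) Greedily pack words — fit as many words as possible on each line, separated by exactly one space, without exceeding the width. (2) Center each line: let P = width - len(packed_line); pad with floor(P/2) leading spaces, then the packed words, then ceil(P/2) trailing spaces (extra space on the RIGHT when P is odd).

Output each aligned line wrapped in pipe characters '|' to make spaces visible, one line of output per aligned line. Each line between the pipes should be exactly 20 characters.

Answer: | bee display ocean  |
| system box who no  |
|  are metal purple  |
| computer new blue  |
|sun green corn leaf |
|        end         |

Derivation:
Line 1: ['bee', 'display', 'ocean'] (min_width=17, slack=3)
Line 2: ['system', 'box', 'who', 'no'] (min_width=17, slack=3)
Line 3: ['are', 'metal', 'purple'] (min_width=16, slack=4)
Line 4: ['computer', 'new', 'blue'] (min_width=17, slack=3)
Line 5: ['sun', 'green', 'corn', 'leaf'] (min_width=19, slack=1)
Line 6: ['end'] (min_width=3, slack=17)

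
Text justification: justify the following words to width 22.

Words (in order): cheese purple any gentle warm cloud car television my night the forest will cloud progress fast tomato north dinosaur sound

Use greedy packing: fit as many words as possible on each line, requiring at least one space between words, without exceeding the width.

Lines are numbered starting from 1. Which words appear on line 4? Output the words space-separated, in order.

Line 1: ['cheese', 'purple', 'any'] (min_width=17, slack=5)
Line 2: ['gentle', 'warm', 'cloud', 'car'] (min_width=21, slack=1)
Line 3: ['television', 'my', 'night'] (min_width=19, slack=3)
Line 4: ['the', 'forest', 'will', 'cloud'] (min_width=21, slack=1)
Line 5: ['progress', 'fast', 'tomato'] (min_width=20, slack=2)
Line 6: ['north', 'dinosaur', 'sound'] (min_width=20, slack=2)

Answer: the forest will cloud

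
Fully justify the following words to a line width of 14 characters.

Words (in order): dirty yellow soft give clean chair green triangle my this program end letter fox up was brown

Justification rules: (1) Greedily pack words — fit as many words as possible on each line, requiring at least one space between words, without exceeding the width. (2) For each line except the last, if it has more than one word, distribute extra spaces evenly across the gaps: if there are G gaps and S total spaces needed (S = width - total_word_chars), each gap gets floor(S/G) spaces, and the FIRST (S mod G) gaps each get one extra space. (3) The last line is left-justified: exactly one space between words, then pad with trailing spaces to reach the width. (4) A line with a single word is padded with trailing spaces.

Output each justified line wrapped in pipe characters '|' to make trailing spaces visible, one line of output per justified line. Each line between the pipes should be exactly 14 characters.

Answer: |dirty   yellow|
|soft      give|
|clean    chair|
|green triangle|
|my        this|
|program    end|
|letter  fox up|
|was brown     |

Derivation:
Line 1: ['dirty', 'yellow'] (min_width=12, slack=2)
Line 2: ['soft', 'give'] (min_width=9, slack=5)
Line 3: ['clean', 'chair'] (min_width=11, slack=3)
Line 4: ['green', 'triangle'] (min_width=14, slack=0)
Line 5: ['my', 'this'] (min_width=7, slack=7)
Line 6: ['program', 'end'] (min_width=11, slack=3)
Line 7: ['letter', 'fox', 'up'] (min_width=13, slack=1)
Line 8: ['was', 'brown'] (min_width=9, slack=5)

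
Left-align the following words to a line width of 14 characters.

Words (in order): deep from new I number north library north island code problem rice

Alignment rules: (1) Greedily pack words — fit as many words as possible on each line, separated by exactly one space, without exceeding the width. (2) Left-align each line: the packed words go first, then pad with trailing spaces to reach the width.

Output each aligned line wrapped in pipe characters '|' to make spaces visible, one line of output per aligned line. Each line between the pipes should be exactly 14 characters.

Answer: |deep from new |
|I number north|
|library north |
|island code   |
|problem rice  |

Derivation:
Line 1: ['deep', 'from', 'new'] (min_width=13, slack=1)
Line 2: ['I', 'number', 'north'] (min_width=14, slack=0)
Line 3: ['library', 'north'] (min_width=13, slack=1)
Line 4: ['island', 'code'] (min_width=11, slack=3)
Line 5: ['problem', 'rice'] (min_width=12, slack=2)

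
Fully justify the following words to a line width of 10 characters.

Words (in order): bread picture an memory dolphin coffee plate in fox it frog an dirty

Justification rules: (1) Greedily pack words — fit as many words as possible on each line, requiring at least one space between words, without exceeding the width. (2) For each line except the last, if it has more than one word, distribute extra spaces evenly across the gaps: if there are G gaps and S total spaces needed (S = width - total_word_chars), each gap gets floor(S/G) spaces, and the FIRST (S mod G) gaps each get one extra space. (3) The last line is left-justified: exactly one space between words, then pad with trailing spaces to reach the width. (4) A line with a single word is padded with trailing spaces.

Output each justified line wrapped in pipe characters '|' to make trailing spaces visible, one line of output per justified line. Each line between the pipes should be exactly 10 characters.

Answer: |bread     |
|picture an|
|memory    |
|dolphin   |
|coffee    |
|plate   in|
|fox     it|
|frog    an|
|dirty     |

Derivation:
Line 1: ['bread'] (min_width=5, slack=5)
Line 2: ['picture', 'an'] (min_width=10, slack=0)
Line 3: ['memory'] (min_width=6, slack=4)
Line 4: ['dolphin'] (min_width=7, slack=3)
Line 5: ['coffee'] (min_width=6, slack=4)
Line 6: ['plate', 'in'] (min_width=8, slack=2)
Line 7: ['fox', 'it'] (min_width=6, slack=4)
Line 8: ['frog', 'an'] (min_width=7, slack=3)
Line 9: ['dirty'] (min_width=5, slack=5)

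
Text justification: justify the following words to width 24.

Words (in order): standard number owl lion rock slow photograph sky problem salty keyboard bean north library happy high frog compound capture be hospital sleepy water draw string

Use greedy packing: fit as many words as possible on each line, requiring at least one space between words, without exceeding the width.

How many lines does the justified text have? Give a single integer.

Line 1: ['standard', 'number', 'owl', 'lion'] (min_width=24, slack=0)
Line 2: ['rock', 'slow', 'photograph', 'sky'] (min_width=24, slack=0)
Line 3: ['problem', 'salty', 'keyboard'] (min_width=22, slack=2)
Line 4: ['bean', 'north', 'library', 'happy'] (min_width=24, slack=0)
Line 5: ['high', 'frog', 'compound'] (min_width=18, slack=6)
Line 6: ['capture', 'be', 'hospital'] (min_width=19, slack=5)
Line 7: ['sleepy', 'water', 'draw', 'string'] (min_width=24, slack=0)
Total lines: 7

Answer: 7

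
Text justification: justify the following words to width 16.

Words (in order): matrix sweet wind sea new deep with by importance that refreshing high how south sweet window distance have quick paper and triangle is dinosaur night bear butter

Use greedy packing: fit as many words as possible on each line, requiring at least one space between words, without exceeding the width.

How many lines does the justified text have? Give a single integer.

Line 1: ['matrix', 'sweet'] (min_width=12, slack=4)
Line 2: ['wind', 'sea', 'new'] (min_width=12, slack=4)
Line 3: ['deep', 'with', 'by'] (min_width=12, slack=4)
Line 4: ['importance', 'that'] (min_width=15, slack=1)
Line 5: ['refreshing', 'high'] (min_width=15, slack=1)
Line 6: ['how', 'south', 'sweet'] (min_width=15, slack=1)
Line 7: ['window', 'distance'] (min_width=15, slack=1)
Line 8: ['have', 'quick', 'paper'] (min_width=16, slack=0)
Line 9: ['and', 'triangle', 'is'] (min_width=15, slack=1)
Line 10: ['dinosaur', 'night'] (min_width=14, slack=2)
Line 11: ['bear', 'butter'] (min_width=11, slack=5)
Total lines: 11

Answer: 11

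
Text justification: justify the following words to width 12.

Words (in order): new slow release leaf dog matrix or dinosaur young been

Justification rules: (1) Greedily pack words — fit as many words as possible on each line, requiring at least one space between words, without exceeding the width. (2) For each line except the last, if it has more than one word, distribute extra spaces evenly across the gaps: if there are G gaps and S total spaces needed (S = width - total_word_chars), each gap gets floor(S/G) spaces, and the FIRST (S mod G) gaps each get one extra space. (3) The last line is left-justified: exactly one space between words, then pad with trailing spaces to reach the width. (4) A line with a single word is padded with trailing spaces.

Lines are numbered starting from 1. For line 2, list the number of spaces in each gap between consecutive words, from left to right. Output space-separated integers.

Answer: 1

Derivation:
Line 1: ['new', 'slow'] (min_width=8, slack=4)
Line 2: ['release', 'leaf'] (min_width=12, slack=0)
Line 3: ['dog', 'matrix'] (min_width=10, slack=2)
Line 4: ['or', 'dinosaur'] (min_width=11, slack=1)
Line 5: ['young', 'been'] (min_width=10, slack=2)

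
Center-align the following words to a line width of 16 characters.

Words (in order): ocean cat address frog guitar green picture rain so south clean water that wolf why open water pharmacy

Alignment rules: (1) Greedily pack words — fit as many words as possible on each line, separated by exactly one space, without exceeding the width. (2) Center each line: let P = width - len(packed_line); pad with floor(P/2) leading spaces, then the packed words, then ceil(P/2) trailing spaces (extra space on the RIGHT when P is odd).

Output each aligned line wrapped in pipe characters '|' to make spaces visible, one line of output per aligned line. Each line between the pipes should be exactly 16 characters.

Answer: |   ocean cat    |
|  address frog  |
|  guitar green  |
|picture rain so |
|  south clean   |
|water that wolf |
| why open water |
|    pharmacy    |

Derivation:
Line 1: ['ocean', 'cat'] (min_width=9, slack=7)
Line 2: ['address', 'frog'] (min_width=12, slack=4)
Line 3: ['guitar', 'green'] (min_width=12, slack=4)
Line 4: ['picture', 'rain', 'so'] (min_width=15, slack=1)
Line 5: ['south', 'clean'] (min_width=11, slack=5)
Line 6: ['water', 'that', 'wolf'] (min_width=15, slack=1)
Line 7: ['why', 'open', 'water'] (min_width=14, slack=2)
Line 8: ['pharmacy'] (min_width=8, slack=8)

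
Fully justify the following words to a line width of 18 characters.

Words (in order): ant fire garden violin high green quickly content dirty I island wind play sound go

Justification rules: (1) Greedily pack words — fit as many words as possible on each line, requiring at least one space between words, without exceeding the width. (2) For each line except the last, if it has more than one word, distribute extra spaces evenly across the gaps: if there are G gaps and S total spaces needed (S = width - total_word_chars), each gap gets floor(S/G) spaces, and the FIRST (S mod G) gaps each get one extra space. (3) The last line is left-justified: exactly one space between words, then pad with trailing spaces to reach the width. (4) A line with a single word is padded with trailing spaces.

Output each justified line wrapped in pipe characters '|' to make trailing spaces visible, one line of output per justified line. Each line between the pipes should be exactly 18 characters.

Answer: |ant   fire  garden|
|violin  high green|
|quickly    content|
|dirty   I   island|
|wind play sound go|

Derivation:
Line 1: ['ant', 'fire', 'garden'] (min_width=15, slack=3)
Line 2: ['violin', 'high', 'green'] (min_width=17, slack=1)
Line 3: ['quickly', 'content'] (min_width=15, slack=3)
Line 4: ['dirty', 'I', 'island'] (min_width=14, slack=4)
Line 5: ['wind', 'play', 'sound', 'go'] (min_width=18, slack=0)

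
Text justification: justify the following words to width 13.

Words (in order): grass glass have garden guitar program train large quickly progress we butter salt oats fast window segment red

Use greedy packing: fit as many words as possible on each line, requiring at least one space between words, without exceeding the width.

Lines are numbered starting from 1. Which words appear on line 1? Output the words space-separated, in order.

Answer: grass glass

Derivation:
Line 1: ['grass', 'glass'] (min_width=11, slack=2)
Line 2: ['have', 'garden'] (min_width=11, slack=2)
Line 3: ['guitar'] (min_width=6, slack=7)
Line 4: ['program', 'train'] (min_width=13, slack=0)
Line 5: ['large', 'quickly'] (min_width=13, slack=0)
Line 6: ['progress', 'we'] (min_width=11, slack=2)
Line 7: ['butter', 'salt'] (min_width=11, slack=2)
Line 8: ['oats', 'fast'] (min_width=9, slack=4)
Line 9: ['window'] (min_width=6, slack=7)
Line 10: ['segment', 'red'] (min_width=11, slack=2)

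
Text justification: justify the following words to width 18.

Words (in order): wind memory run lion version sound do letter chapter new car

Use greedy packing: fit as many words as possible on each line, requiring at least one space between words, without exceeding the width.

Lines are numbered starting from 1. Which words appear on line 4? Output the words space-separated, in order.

Line 1: ['wind', 'memory', 'run'] (min_width=15, slack=3)
Line 2: ['lion', 'version', 'sound'] (min_width=18, slack=0)
Line 3: ['do', 'letter', 'chapter'] (min_width=17, slack=1)
Line 4: ['new', 'car'] (min_width=7, slack=11)

Answer: new car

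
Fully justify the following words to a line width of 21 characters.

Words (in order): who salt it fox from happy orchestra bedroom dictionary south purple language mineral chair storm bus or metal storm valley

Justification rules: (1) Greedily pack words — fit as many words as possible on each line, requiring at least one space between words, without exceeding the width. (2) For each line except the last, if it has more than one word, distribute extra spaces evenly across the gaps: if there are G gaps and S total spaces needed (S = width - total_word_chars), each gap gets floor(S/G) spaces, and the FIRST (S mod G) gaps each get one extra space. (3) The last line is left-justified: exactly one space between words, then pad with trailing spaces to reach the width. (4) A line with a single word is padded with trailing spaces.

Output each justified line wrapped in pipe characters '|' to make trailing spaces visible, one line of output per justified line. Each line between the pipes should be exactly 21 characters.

Line 1: ['who', 'salt', 'it', 'fox', 'from'] (min_width=20, slack=1)
Line 2: ['happy', 'orchestra'] (min_width=15, slack=6)
Line 3: ['bedroom', 'dictionary'] (min_width=18, slack=3)
Line 4: ['south', 'purple', 'language'] (min_width=21, slack=0)
Line 5: ['mineral', 'chair', 'storm'] (min_width=19, slack=2)
Line 6: ['bus', 'or', 'metal', 'storm'] (min_width=18, slack=3)
Line 7: ['valley'] (min_width=6, slack=15)

Answer: |who  salt it fox from|
|happy       orchestra|
|bedroom    dictionary|
|south purple language|
|mineral  chair  storm|
|bus  or  metal  storm|
|valley               |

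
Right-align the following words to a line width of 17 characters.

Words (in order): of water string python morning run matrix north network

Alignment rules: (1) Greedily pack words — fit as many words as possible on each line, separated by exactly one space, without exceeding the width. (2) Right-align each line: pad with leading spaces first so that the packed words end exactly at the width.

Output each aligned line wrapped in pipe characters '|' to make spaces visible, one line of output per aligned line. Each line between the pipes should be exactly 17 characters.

Line 1: ['of', 'water', 'string'] (min_width=15, slack=2)
Line 2: ['python', 'morning'] (min_width=14, slack=3)
Line 3: ['run', 'matrix', 'north'] (min_width=16, slack=1)
Line 4: ['network'] (min_width=7, slack=10)

Answer: |  of water string|
|   python morning|
| run matrix north|
|          network|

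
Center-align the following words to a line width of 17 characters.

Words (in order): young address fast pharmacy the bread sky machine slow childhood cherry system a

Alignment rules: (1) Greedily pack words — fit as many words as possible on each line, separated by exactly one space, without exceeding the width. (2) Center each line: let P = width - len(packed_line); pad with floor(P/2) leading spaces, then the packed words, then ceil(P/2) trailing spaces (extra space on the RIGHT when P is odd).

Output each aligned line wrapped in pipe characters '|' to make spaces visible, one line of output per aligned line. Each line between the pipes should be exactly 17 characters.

Answer: |  young address  |
|fast pharmacy the|
|bread sky machine|
| slow childhood  |
| cherry system a |

Derivation:
Line 1: ['young', 'address'] (min_width=13, slack=4)
Line 2: ['fast', 'pharmacy', 'the'] (min_width=17, slack=0)
Line 3: ['bread', 'sky', 'machine'] (min_width=17, slack=0)
Line 4: ['slow', 'childhood'] (min_width=14, slack=3)
Line 5: ['cherry', 'system', 'a'] (min_width=15, slack=2)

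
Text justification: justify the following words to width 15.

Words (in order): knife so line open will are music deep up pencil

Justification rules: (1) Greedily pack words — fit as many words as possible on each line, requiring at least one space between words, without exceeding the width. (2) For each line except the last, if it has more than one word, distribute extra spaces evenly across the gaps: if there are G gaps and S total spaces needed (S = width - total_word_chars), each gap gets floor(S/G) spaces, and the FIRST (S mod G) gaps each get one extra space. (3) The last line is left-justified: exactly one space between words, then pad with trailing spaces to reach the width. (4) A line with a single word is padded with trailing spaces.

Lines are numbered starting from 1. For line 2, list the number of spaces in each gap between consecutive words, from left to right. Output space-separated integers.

Answer: 2 2

Derivation:
Line 1: ['knife', 'so', 'line'] (min_width=13, slack=2)
Line 2: ['open', 'will', 'are'] (min_width=13, slack=2)
Line 3: ['music', 'deep', 'up'] (min_width=13, slack=2)
Line 4: ['pencil'] (min_width=6, slack=9)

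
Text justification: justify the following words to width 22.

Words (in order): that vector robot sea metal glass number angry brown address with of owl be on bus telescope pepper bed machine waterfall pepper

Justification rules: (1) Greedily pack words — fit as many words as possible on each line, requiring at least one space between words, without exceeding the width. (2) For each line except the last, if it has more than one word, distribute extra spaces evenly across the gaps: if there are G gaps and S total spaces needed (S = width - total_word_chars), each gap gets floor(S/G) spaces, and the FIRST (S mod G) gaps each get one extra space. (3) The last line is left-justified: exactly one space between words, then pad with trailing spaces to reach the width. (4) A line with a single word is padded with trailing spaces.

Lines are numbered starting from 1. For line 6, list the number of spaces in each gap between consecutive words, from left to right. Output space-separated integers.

Line 1: ['that', 'vector', 'robot', 'sea'] (min_width=21, slack=1)
Line 2: ['metal', 'glass', 'number'] (min_width=18, slack=4)
Line 3: ['angry', 'brown', 'address'] (min_width=19, slack=3)
Line 4: ['with', 'of', 'owl', 'be', 'on', 'bus'] (min_width=21, slack=1)
Line 5: ['telescope', 'pepper', 'bed'] (min_width=20, slack=2)
Line 6: ['machine', 'waterfall'] (min_width=17, slack=5)
Line 7: ['pepper'] (min_width=6, slack=16)

Answer: 6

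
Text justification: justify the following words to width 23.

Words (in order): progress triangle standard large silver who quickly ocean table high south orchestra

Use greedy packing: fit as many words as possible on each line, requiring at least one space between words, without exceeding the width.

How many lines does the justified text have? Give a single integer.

Line 1: ['progress', 'triangle'] (min_width=17, slack=6)
Line 2: ['standard', 'large', 'silver'] (min_width=21, slack=2)
Line 3: ['who', 'quickly', 'ocean', 'table'] (min_width=23, slack=0)
Line 4: ['high', 'south', 'orchestra'] (min_width=20, slack=3)
Total lines: 4

Answer: 4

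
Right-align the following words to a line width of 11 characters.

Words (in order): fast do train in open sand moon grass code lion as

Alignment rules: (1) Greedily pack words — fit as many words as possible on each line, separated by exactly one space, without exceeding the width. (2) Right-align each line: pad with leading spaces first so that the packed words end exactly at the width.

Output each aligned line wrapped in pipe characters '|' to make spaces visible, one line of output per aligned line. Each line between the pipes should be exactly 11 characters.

Line 1: ['fast', 'do'] (min_width=7, slack=4)
Line 2: ['train', 'in'] (min_width=8, slack=3)
Line 3: ['open', 'sand'] (min_width=9, slack=2)
Line 4: ['moon', 'grass'] (min_width=10, slack=1)
Line 5: ['code', 'lion'] (min_width=9, slack=2)
Line 6: ['as'] (min_width=2, slack=9)

Answer: |    fast do|
|   train in|
|  open sand|
| moon grass|
|  code lion|
|         as|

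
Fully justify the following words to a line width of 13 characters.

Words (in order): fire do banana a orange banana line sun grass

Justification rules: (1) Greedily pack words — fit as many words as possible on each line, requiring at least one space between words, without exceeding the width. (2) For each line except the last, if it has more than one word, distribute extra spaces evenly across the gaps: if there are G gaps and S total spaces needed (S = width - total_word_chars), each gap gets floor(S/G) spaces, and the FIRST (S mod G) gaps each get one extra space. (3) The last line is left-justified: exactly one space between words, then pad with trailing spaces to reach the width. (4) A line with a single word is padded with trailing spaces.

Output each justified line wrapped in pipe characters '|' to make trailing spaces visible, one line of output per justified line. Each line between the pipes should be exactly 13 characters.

Answer: |fire       do|
|banana      a|
|orange banana|
|line      sun|
|grass        |

Derivation:
Line 1: ['fire', 'do'] (min_width=7, slack=6)
Line 2: ['banana', 'a'] (min_width=8, slack=5)
Line 3: ['orange', 'banana'] (min_width=13, slack=0)
Line 4: ['line', 'sun'] (min_width=8, slack=5)
Line 5: ['grass'] (min_width=5, slack=8)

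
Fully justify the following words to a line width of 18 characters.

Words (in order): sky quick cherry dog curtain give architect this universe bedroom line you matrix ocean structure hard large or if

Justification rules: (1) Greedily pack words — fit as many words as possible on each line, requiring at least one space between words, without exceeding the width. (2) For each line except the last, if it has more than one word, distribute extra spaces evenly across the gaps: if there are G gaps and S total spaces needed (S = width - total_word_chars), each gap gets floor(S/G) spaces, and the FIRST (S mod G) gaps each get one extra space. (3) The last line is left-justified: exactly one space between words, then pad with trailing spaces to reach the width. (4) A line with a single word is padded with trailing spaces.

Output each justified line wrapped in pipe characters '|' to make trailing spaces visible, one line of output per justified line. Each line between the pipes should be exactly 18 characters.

Line 1: ['sky', 'quick', 'cherry'] (min_width=16, slack=2)
Line 2: ['dog', 'curtain', 'give'] (min_width=16, slack=2)
Line 3: ['architect', 'this'] (min_width=14, slack=4)
Line 4: ['universe', 'bedroom'] (min_width=16, slack=2)
Line 5: ['line', 'you', 'matrix'] (min_width=15, slack=3)
Line 6: ['ocean', 'structure'] (min_width=15, slack=3)
Line 7: ['hard', 'large', 'or', 'if'] (min_width=16, slack=2)

Answer: |sky  quick  cherry|
|dog  curtain  give|
|architect     this|
|universe   bedroom|
|line   you  matrix|
|ocean    structure|
|hard large or if  |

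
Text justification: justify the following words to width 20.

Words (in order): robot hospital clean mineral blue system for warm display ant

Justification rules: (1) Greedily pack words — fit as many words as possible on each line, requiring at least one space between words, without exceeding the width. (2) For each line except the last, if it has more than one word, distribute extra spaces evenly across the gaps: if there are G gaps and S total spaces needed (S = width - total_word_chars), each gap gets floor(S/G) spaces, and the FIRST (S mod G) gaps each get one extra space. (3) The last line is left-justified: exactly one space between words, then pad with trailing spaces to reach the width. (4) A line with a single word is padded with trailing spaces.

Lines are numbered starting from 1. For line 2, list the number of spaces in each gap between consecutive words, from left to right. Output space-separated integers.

Line 1: ['robot', 'hospital', 'clean'] (min_width=20, slack=0)
Line 2: ['mineral', 'blue', 'system'] (min_width=19, slack=1)
Line 3: ['for', 'warm', 'display', 'ant'] (min_width=20, slack=0)

Answer: 2 1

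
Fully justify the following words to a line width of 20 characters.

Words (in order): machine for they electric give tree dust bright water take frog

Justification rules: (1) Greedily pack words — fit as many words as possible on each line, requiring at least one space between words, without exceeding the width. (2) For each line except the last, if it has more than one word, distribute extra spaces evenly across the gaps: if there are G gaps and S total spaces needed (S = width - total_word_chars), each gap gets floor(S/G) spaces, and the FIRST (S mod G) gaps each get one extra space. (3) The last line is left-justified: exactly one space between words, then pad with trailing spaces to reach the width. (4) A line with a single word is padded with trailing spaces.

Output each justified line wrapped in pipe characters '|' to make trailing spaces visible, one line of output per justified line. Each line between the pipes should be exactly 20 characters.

Answer: |machine   for   they|
|electric  give  tree|
|dust   bright  water|
|take frog           |

Derivation:
Line 1: ['machine', 'for', 'they'] (min_width=16, slack=4)
Line 2: ['electric', 'give', 'tree'] (min_width=18, slack=2)
Line 3: ['dust', 'bright', 'water'] (min_width=17, slack=3)
Line 4: ['take', 'frog'] (min_width=9, slack=11)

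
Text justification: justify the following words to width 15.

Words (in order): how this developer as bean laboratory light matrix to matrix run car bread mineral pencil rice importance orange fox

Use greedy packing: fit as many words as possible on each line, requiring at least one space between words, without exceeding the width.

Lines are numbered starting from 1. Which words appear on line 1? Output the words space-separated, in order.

Answer: how this

Derivation:
Line 1: ['how', 'this'] (min_width=8, slack=7)
Line 2: ['developer', 'as'] (min_width=12, slack=3)
Line 3: ['bean', 'laboratory'] (min_width=15, slack=0)
Line 4: ['light', 'matrix', 'to'] (min_width=15, slack=0)
Line 5: ['matrix', 'run', 'car'] (min_width=14, slack=1)
Line 6: ['bread', 'mineral'] (min_width=13, slack=2)
Line 7: ['pencil', 'rice'] (min_width=11, slack=4)
Line 8: ['importance'] (min_width=10, slack=5)
Line 9: ['orange', 'fox'] (min_width=10, slack=5)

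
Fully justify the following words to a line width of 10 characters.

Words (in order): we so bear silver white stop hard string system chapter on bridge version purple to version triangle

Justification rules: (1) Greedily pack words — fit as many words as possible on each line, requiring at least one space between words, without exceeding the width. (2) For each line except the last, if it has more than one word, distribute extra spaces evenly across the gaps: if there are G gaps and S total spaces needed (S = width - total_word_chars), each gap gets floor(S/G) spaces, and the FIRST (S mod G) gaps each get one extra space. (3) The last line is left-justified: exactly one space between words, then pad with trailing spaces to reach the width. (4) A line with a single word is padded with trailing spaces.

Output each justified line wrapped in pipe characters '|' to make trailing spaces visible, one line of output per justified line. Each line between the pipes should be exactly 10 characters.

Answer: |we so bear|
|silver    |
|white stop|
|hard      |
|string    |
|system    |
|chapter on|
|bridge    |
|version   |
|purple  to|
|version   |
|triangle  |

Derivation:
Line 1: ['we', 'so', 'bear'] (min_width=10, slack=0)
Line 2: ['silver'] (min_width=6, slack=4)
Line 3: ['white', 'stop'] (min_width=10, slack=0)
Line 4: ['hard'] (min_width=4, slack=6)
Line 5: ['string'] (min_width=6, slack=4)
Line 6: ['system'] (min_width=6, slack=4)
Line 7: ['chapter', 'on'] (min_width=10, slack=0)
Line 8: ['bridge'] (min_width=6, slack=4)
Line 9: ['version'] (min_width=7, slack=3)
Line 10: ['purple', 'to'] (min_width=9, slack=1)
Line 11: ['version'] (min_width=7, slack=3)
Line 12: ['triangle'] (min_width=8, slack=2)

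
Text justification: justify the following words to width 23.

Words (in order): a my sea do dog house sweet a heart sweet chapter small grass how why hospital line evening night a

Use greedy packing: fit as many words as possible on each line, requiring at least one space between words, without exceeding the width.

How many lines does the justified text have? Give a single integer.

Line 1: ['a', 'my', 'sea', 'do', 'dog', 'house'] (min_width=21, slack=2)
Line 2: ['sweet', 'a', 'heart', 'sweet'] (min_width=19, slack=4)
Line 3: ['chapter', 'small', 'grass', 'how'] (min_width=23, slack=0)
Line 4: ['why', 'hospital', 'line'] (min_width=17, slack=6)
Line 5: ['evening', 'night', 'a'] (min_width=15, slack=8)
Total lines: 5

Answer: 5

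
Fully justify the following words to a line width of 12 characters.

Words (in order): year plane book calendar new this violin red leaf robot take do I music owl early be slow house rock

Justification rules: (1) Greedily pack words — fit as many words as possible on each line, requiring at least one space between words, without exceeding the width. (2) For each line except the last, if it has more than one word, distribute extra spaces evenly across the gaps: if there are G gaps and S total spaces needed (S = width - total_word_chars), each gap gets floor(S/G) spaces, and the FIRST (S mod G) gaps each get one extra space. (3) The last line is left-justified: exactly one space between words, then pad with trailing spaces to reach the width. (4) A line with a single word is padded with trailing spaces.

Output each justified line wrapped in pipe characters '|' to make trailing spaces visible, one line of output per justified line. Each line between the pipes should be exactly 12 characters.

Line 1: ['year', 'plane'] (min_width=10, slack=2)
Line 2: ['book'] (min_width=4, slack=8)
Line 3: ['calendar', 'new'] (min_width=12, slack=0)
Line 4: ['this', 'violin'] (min_width=11, slack=1)
Line 5: ['red', 'leaf'] (min_width=8, slack=4)
Line 6: ['robot', 'take'] (min_width=10, slack=2)
Line 7: ['do', 'I', 'music'] (min_width=10, slack=2)
Line 8: ['owl', 'early', 'be'] (min_width=12, slack=0)
Line 9: ['slow', 'house'] (min_width=10, slack=2)
Line 10: ['rock'] (min_width=4, slack=8)

Answer: |year   plane|
|book        |
|calendar new|
|this  violin|
|red     leaf|
|robot   take|
|do  I  music|
|owl early be|
|slow   house|
|rock        |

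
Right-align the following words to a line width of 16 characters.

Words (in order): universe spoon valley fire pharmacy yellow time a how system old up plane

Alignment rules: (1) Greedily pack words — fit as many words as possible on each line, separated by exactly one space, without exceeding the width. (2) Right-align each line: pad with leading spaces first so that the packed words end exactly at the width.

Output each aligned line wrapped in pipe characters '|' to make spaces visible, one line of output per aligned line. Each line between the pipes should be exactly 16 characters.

Answer: |  universe spoon|
|     valley fire|
| pharmacy yellow|
|      time a how|
|   system old up|
|           plane|

Derivation:
Line 1: ['universe', 'spoon'] (min_width=14, slack=2)
Line 2: ['valley', 'fire'] (min_width=11, slack=5)
Line 3: ['pharmacy', 'yellow'] (min_width=15, slack=1)
Line 4: ['time', 'a', 'how'] (min_width=10, slack=6)
Line 5: ['system', 'old', 'up'] (min_width=13, slack=3)
Line 6: ['plane'] (min_width=5, slack=11)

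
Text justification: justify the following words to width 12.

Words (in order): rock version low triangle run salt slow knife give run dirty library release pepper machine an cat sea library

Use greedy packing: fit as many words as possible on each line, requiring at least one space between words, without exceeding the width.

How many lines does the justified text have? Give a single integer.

Line 1: ['rock', 'version'] (min_width=12, slack=0)
Line 2: ['low', 'triangle'] (min_width=12, slack=0)
Line 3: ['run', 'salt'] (min_width=8, slack=4)
Line 4: ['slow', 'knife'] (min_width=10, slack=2)
Line 5: ['give', 'run'] (min_width=8, slack=4)
Line 6: ['dirty'] (min_width=5, slack=7)
Line 7: ['library'] (min_width=7, slack=5)
Line 8: ['release'] (min_width=7, slack=5)
Line 9: ['pepper'] (min_width=6, slack=6)
Line 10: ['machine', 'an'] (min_width=10, slack=2)
Line 11: ['cat', 'sea'] (min_width=7, slack=5)
Line 12: ['library'] (min_width=7, slack=5)
Total lines: 12

Answer: 12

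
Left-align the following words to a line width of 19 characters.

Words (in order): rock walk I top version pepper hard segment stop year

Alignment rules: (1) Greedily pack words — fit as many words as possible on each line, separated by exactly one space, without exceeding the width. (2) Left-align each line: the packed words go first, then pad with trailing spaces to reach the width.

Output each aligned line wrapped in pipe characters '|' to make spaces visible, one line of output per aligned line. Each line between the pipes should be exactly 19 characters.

Line 1: ['rock', 'walk', 'I', 'top'] (min_width=15, slack=4)
Line 2: ['version', 'pepper', 'hard'] (min_width=19, slack=0)
Line 3: ['segment', 'stop', 'year'] (min_width=17, slack=2)

Answer: |rock walk I top    |
|version pepper hard|
|segment stop year  |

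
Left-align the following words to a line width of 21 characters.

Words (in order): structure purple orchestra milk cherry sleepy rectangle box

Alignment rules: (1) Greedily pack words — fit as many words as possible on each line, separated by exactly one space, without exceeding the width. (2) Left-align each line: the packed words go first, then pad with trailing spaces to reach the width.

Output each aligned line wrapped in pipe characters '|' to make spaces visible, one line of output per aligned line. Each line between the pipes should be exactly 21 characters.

Line 1: ['structure', 'purple'] (min_width=16, slack=5)
Line 2: ['orchestra', 'milk', 'cherry'] (min_width=21, slack=0)
Line 3: ['sleepy', 'rectangle', 'box'] (min_width=20, slack=1)

Answer: |structure purple     |
|orchestra milk cherry|
|sleepy rectangle box |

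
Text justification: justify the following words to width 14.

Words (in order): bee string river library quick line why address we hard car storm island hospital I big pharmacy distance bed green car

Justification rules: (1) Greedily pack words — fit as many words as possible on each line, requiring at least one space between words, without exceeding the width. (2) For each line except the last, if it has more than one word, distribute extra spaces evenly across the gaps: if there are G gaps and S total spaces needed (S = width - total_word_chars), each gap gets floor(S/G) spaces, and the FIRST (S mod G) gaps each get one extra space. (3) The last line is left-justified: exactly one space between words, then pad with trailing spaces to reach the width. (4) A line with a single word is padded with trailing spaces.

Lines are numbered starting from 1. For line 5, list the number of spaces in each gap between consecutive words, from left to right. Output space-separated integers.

Answer: 1 1

Derivation:
Line 1: ['bee', 'string'] (min_width=10, slack=4)
Line 2: ['river', 'library'] (min_width=13, slack=1)
Line 3: ['quick', 'line', 'why'] (min_width=14, slack=0)
Line 4: ['address', 'we'] (min_width=10, slack=4)
Line 5: ['hard', 'car', 'storm'] (min_width=14, slack=0)
Line 6: ['island'] (min_width=6, slack=8)
Line 7: ['hospital', 'I', 'big'] (min_width=14, slack=0)
Line 8: ['pharmacy'] (min_width=8, slack=6)
Line 9: ['distance', 'bed'] (min_width=12, slack=2)
Line 10: ['green', 'car'] (min_width=9, slack=5)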